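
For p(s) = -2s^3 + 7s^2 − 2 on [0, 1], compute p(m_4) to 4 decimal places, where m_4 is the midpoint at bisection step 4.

-0.1411

m = 0.5, p(m) = -0.5 (−); new bracket [0.5, 1]
m = 0.75, p(m) = 1.09375 (+); new bracket [0.5, 0.75]
m = 0.625, p(m) = 0.246094 (+); new bracket [0.5, 0.625]
m = 0.5625, p(m) = -0.1411 (−); new bracket [0.5625, 0.625]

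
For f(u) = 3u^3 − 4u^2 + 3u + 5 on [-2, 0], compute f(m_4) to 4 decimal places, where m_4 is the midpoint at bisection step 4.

0.8301

midpoint -1: f = -5 < 0 → [-1, 0]
midpoint -0.5: f = 2.125 > 0 → [-1, -0.5]
midpoint -0.75: f = -0.765625 < 0 → [-0.75, -0.5]
midpoint -0.625: f = 0.8301 > 0 → [-0.75, -0.625]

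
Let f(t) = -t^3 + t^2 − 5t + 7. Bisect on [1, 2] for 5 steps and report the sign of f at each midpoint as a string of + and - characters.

f(1.5) = -1.625 < 0, so the root lies in [1, 1.5]
f(1.25) = 0.359375 > 0, so the root lies in [1.25, 1.5]
f(1.375) = -0.583984 < 0, so the root lies in [1.25, 1.375]
f(1.3125) = -0.1008 < 0, so the root lies in [1.25, 1.3125]
f(1.28125) = 0.132 > 0, so the root lies in [1.28125, 1.3125]

-+--+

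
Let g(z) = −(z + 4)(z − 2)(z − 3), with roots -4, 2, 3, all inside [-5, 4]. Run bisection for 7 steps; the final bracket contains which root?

-4

z = -0.5 gives g = -30.625, negative; keep [-5, -0.5]
z = -2.75 gives g = -34.140625, negative; keep [-5, -2.75]
z = -3.875 gives g = -5.048828, negative; keep [-5, -3.875]
z = -4.4375 gives g = 20.947, positive; keep [-4.4375, -3.875]
z = -4.15625 gives g = 6.8837, positive; keep [-4.15625, -3.875]
z = -4.015625 gives g = 0.6594, positive; keep [-4.015625, -3.875]
z = -3.9453125 gives g = -2.2582, negative; keep [-4.015625, -3.9453125]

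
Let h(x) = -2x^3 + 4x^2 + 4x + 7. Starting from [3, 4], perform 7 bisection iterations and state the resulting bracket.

[3.03125, 3.0390625]

m = 3.5, h(m) = -15.75 (−); new bracket [3, 3.5]
m = 3.25, h(m) = -6.40625 (−); new bracket [3, 3.25]
m = 3.125, h(m) = -2.472656 (−); new bracket [3, 3.125]
m = 3.0625, h(m) = -0.6802 (−); new bracket [3, 3.0625]
m = 3.03125, h(m) = 0.1738 (+); new bracket [3.03125, 3.0625]
m = 3.046875, h(m) = -0.2497 (−); new bracket [3.03125, 3.046875]
m = 3.0390625, h(m) = -0.0371 (−); new bracket [3.03125, 3.0390625]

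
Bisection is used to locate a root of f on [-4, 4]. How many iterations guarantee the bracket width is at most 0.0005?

14

Width after n steps is 8/2^n. Need 2^n ≥ 8/0.0005 = 16000.
2^13 = 8192 < 16000 ≤ 2^14 = 16384, so n = 14.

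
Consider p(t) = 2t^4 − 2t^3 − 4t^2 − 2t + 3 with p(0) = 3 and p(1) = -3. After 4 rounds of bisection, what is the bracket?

[0.625, 0.6875]

midpoint 0.5: p = 0.875 > 0 → [0.5, 1]
midpoint 0.75: p = -0.960938 < 0 → [0.5, 0.75]
midpoint 0.625: p = 0.004395 > 0 → [0.625, 0.75]
midpoint 0.6875: p = -0.4687 < 0 → [0.625, 0.6875]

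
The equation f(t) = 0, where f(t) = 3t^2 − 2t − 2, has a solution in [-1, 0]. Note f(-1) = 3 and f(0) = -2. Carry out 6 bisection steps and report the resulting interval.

midpoint -0.5: f = -0.25 < 0 → [-1, -0.5]
midpoint -0.75: f = 1.1875 > 0 → [-0.75, -0.5]
midpoint -0.625: f = 0.421875 > 0 → [-0.625, -0.5]
midpoint -0.5625: f = 0.0742 > 0 → [-0.5625, -0.5]
midpoint -0.53125: f = -0.0908 < 0 → [-0.5625, -0.53125]
midpoint -0.546875: f = -0.009 < 0 → [-0.5625, -0.546875]

[-0.5625, -0.546875]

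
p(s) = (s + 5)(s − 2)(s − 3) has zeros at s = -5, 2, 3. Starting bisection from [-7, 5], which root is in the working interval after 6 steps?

-5

midpoint -1: p = 48 > 0 → [-7, -1]
midpoint -4: p = 42 > 0 → [-7, -4]
midpoint -5.5: p = -31.875 < 0 → [-5.5, -4]
midpoint -4.75: p = 13.0781 > 0 → [-5.5, -4.75]
midpoint -5.125: p = -7.2363 < 0 → [-5.125, -4.75]
midpoint -4.9375: p = 3.4417 > 0 → [-5.125, -4.9375]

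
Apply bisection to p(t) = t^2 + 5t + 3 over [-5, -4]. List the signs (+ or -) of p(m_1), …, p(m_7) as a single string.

m = -4.5, p(m) = 0.75 (+); new bracket [-4.5, -4]
m = -4.25, p(m) = -0.1875 (−); new bracket [-4.5, -4.25]
m = -4.375, p(m) = 0.265625 (+); new bracket [-4.375, -4.25]
m = -4.3125, p(m) = 0.0352 (+); new bracket [-4.3125, -4.25]
m = -4.28125, p(m) = -0.0771 (−); new bracket [-4.3125, -4.28125]
m = -4.296875, p(m) = -0.0212 (−); new bracket [-4.3125, -4.296875]
m = -4.3046875, p(m) = 0.0069 (+); new bracket [-4.3046875, -4.296875]

+-++--+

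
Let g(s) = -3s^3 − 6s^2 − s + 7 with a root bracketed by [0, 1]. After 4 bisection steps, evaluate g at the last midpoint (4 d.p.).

0.6174

midpoint 0.5: g = 4.625 > 0 → [0.5, 1]
midpoint 0.75: g = 1.609375 > 0 → [0.75, 1]
midpoint 0.875: g = -0.478516 < 0 → [0.75, 0.875]
midpoint 0.8125: g = 0.6174 > 0 → [0.8125, 0.875]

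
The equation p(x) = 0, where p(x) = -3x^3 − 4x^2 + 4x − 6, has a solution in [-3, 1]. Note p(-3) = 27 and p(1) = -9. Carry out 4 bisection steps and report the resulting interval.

[-2.5, -2.25]

p(-1) = -11 < 0, so the root lies in [-3, -1]
p(-2) = -6 < 0, so the root lies in [-3, -2]
p(-2.5) = 5.875 > 0, so the root lies in [-2.5, -2]
p(-2.25) = -1.0781 < 0, so the root lies in [-2.5, -2.25]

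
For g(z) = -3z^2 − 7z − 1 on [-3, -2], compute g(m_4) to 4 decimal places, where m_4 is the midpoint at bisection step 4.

-0.0430

midpoint -2.5: g = -2.25 < 0 → [-2.5, -2]
midpoint -2.25: g = -0.4375 < 0 → [-2.25, -2]
midpoint -2.125: g = 0.328125 > 0 → [-2.25, -2.125]
midpoint -2.1875: g = -0.043 < 0 → [-2.1875, -2.125]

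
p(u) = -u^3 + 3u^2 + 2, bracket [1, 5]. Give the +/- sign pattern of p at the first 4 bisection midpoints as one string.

m = 3, p(m) = 2 (+); new bracket [3, 5]
m = 4, p(m) = -14 (−); new bracket [3, 4]
m = 3.5, p(m) = -4.125 (−); new bracket [3, 3.5]
m = 3.25, p(m) = -0.6406 (−); new bracket [3, 3.25]

+---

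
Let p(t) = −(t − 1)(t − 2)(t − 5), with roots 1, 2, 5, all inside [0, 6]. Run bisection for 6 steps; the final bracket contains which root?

t = 3 gives p = 4, positive; keep [3, 6]
t = 4.5 gives p = 4.375, positive; keep [4.5, 6]
t = 5.25 gives p = -3.453125, negative; keep [4.5, 5.25]
t = 4.875 gives p = 1.3926, positive; keep [4.875, 5.25]
t = 5.0625 gives p = -0.7776, negative; keep [4.875, 5.0625]
t = 4.96875 gives p = 0.3682, positive; keep [4.96875, 5.0625]

5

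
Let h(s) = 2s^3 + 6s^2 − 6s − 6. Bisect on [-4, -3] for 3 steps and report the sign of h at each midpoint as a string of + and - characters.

s = -3.5 gives h = 2.75, positive; keep [-4, -3.5]
s = -3.75 gives h = -4.59375, negative; keep [-3.75, -3.5]
s = -3.625 gives h = -0.675781, negative; keep [-3.625, -3.5]

+--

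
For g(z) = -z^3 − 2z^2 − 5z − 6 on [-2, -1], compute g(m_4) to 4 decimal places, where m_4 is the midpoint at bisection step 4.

midpoint -1.5: g = 0.375 > 0 → [-1.5, -1]
midpoint -1.25: g = -0.921875 < 0 → [-1.5, -1.25]
midpoint -1.375: g = -0.306641 < 0 → [-1.5, -1.375]
midpoint -1.4375: g = 0.0251 > 0 → [-1.4375, -1.375]

0.0251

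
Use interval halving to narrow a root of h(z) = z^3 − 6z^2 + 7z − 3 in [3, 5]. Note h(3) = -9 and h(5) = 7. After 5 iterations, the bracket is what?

z = 4 gives h = -7, negative; keep [4, 5]
z = 4.5 gives h = -1.875, negative; keep [4.5, 5]
z = 4.75 gives h = 2.046875, positive; keep [4.5, 4.75]
z = 4.625 gives h = -0.0371, negative; keep [4.625, 4.75]
z = 4.6875 gives h = 0.9734, positive; keep [4.625, 4.6875]

[4.625, 4.6875]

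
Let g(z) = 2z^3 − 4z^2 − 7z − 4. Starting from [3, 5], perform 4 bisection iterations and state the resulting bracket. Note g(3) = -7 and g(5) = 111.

g(4) = 32 > 0, so the root lies in [3, 4]
g(3.5) = 8.25 > 0, so the root lies in [3, 3.5]
g(3.25) = -0.34375 < 0, so the root lies in [3.25, 3.5]
g(3.375) = 3.6992 > 0, so the root lies in [3.25, 3.375]

[3.25, 3.375]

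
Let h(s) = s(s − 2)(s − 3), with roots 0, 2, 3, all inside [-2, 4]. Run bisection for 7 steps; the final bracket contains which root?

s = 1 gives h = 2, positive; keep [-2, 1]
s = -0.5 gives h = -4.375, negative; keep [-0.5, 1]
s = 0.25 gives h = 1.203125, positive; keep [-0.5, 0.25]
s = -0.125 gives h = -0.8301, negative; keep [-0.125, 0.25]
s = 0.0625 gives h = 0.3557, positive; keep [-0.125, 0.0625]
s = -0.03125 gives h = -0.1924, negative; keep [-0.03125, 0.0625]
s = 0.015625 gives h = 0.0925, positive; keep [-0.03125, 0.015625]

0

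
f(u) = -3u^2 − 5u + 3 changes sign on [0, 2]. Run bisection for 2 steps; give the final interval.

u = 1 gives f = -5, negative; keep [0, 1]
u = 0.5 gives f = -0.25, negative; keep [0, 0.5]

[0, 0.5]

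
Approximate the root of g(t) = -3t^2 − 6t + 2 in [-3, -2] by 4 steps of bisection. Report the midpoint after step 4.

g(-2.5) = -1.75 < 0, so the root lies in [-2.5, -2]
g(-2.25) = 0.3125 > 0, so the root lies in [-2.5, -2.25]
g(-2.375) = -0.671875 < 0, so the root lies in [-2.375, -2.25]
g(-2.3125) = -0.168 < 0, so the root lies in [-2.3125, -2.25]

-2.3125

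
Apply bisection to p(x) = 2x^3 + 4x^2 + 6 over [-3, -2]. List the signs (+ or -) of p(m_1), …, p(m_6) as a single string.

-+++++

m = -2.5, p(m) = -0.25 (−); new bracket [-2.5, -2]
m = -2.25, p(m) = 3.46875 (+); new bracket [-2.5, -2.25]
m = -2.375, p(m) = 1.769531 (+); new bracket [-2.5, -2.375]
m = -2.4375, p(m) = 0.8013 (+); new bracket [-2.5, -2.4375]
m = -2.46875, p(m) = 0.2862 (+); new bracket [-2.5, -2.46875]
m = -2.484375, p(m) = 0.0208 (+); new bracket [-2.5, -2.484375]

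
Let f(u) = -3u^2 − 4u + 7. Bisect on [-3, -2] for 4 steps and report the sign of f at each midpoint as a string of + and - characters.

u = -2.5 gives f = -1.75, negative; keep [-2.5, -2]
u = -2.25 gives f = 0.8125, positive; keep [-2.5, -2.25]
u = -2.375 gives f = -0.421875, negative; keep [-2.375, -2.25]
u = -2.3125 gives f = 0.207, positive; keep [-2.375, -2.3125]

-+-+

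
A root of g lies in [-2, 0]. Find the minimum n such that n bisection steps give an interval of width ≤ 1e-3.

Width after n steps is 2/2^n. Need 2^n ≥ 2/1e-3 = 2000.
2^10 = 1024 < 2000 ≤ 2^11 = 2048, so n = 11.

11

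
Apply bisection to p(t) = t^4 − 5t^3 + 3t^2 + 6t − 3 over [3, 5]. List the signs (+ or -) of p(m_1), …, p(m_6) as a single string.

+---++

p(4) = 5 > 0, so the root lies in [3, 4]
p(3.5) = -9.5625 < 0, so the root lies in [3.5, 4]
p(3.75) = -4.230469 < 0, so the root lies in [3.75, 4]
p(3.875) = -0.1619 < 0, so the root lies in [3.875, 4]
p(3.9375) = 2.2747 > 0, so the root lies in [3.875, 3.9375]
p(3.90625) = 1.0213 > 0, so the root lies in [3.875, 3.90625]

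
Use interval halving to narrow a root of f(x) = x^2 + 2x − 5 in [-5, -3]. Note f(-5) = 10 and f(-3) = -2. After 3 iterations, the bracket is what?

f(-4) = 3 > 0, so the root lies in [-4, -3]
f(-3.5) = 0.25 > 0, so the root lies in [-3.5, -3]
f(-3.25) = -0.9375 < 0, so the root lies in [-3.5, -3.25]

[-3.5, -3.25]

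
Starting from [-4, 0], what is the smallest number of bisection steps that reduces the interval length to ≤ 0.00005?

17

Width after n steps is 4/2^n. Need 2^n ≥ 4/0.00005 = 80000.
2^16 = 65536 < 80000 ≤ 2^17 = 131072, so n = 17.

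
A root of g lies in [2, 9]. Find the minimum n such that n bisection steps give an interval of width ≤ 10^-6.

Width after n steps is 7/2^n. Need 2^n ≥ 7/10^-6 = 7000000.
2^22 = 4194304 < 7000000 ≤ 2^23 = 8388608, so n = 23.

23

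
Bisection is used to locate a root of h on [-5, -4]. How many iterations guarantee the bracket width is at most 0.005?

8

Width after n steps is 1/2^n. Need 2^n ≥ 1/0.005 = 200.
2^7 = 128 < 200 ≤ 2^8 = 256, so n = 8.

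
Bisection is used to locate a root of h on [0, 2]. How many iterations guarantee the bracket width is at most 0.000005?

Width after n steps is 2/2^n. Need 2^n ≥ 2/0.000005 = 400000.
2^18 = 262144 < 400000 ≤ 2^19 = 524288, so n = 19.

19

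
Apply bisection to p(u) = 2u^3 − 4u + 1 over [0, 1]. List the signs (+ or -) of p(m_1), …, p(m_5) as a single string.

u = 0.5 gives p = -0.75, negative; keep [0, 0.5]
u = 0.25 gives p = 0.03125, positive; keep [0.25, 0.5]
u = 0.375 gives p = -0.394531, negative; keep [0.25, 0.375]
u = 0.3125 gives p = -0.189, negative; keep [0.25, 0.3125]
u = 0.28125 gives p = -0.0805, negative; keep [0.25, 0.28125]

-+---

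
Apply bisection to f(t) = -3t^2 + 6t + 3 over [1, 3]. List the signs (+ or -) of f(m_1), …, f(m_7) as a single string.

+-++-+-

f(2) = 3 > 0, so the root lies in [2, 3]
f(2.5) = -0.75 < 0, so the root lies in [2, 2.5]
f(2.25) = 1.3125 > 0, so the root lies in [2.25, 2.5]
f(2.375) = 0.3281 > 0, so the root lies in [2.375, 2.5]
f(2.4375) = -0.1992 < 0, so the root lies in [2.375, 2.4375]
f(2.40625) = 0.0674 > 0, so the root lies in [2.40625, 2.4375]
f(2.421875) = -0.0652 < 0, so the root lies in [2.40625, 2.421875]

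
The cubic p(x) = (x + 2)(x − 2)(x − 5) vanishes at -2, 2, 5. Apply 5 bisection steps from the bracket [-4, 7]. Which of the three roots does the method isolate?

-2

m = 1.5, p(m) = 6.125 (+); new bracket [-4, 1.5]
m = -1.25, p(m) = 15.234375 (+); new bracket [-4, -1.25]
m = -2.625, p(m) = -22.041016 (−); new bracket [-2.625, -1.25]
m = -1.9375, p(m) = 1.7073 (+); new bracket [-2.625, -1.9375]
m = -2.28125, p(m) = -8.7674 (−); new bracket [-2.28125, -1.9375]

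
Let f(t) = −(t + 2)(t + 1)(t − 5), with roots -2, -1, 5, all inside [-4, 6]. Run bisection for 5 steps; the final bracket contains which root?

t = 1 gives f = 24, positive; keep [1, 6]
t = 3.5 gives f = 37.125, positive; keep [3.5, 6]
t = 4.75 gives f = 9.703125, positive; keep [4.75, 6]
t = 5.375 gives f = -17.6309, negative; keep [4.75, 5.375]
t = 5.0625 gives f = -2.676, negative; keep [4.75, 5.0625]

5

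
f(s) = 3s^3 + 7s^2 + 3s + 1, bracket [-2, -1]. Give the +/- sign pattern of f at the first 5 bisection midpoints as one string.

+++--

m = -1.5, f(m) = 2.125 (+); new bracket [-2, -1.5]
m = -1.75, f(m) = 1.109375 (+); new bracket [-2, -1.75]
m = -1.875, f(m) = 0.208984 (+); new bracket [-2, -1.875]
m = -1.9375, f(m) = -0.3547 (−); new bracket [-1.9375, -1.875]
m = -1.90625, f(m) = -0.063 (−); new bracket [-1.90625, -1.875]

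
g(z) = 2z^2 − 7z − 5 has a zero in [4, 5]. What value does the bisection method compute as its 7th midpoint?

4.1015625

m = 4.5, g(m) = 4 (+); new bracket [4, 4.5]
m = 4.25, g(m) = 1.375 (+); new bracket [4, 4.25]
m = 4.125, g(m) = 0.15625 (+); new bracket [4, 4.125]
m = 4.0625, g(m) = -0.4297 (−); new bracket [4.0625, 4.125]
m = 4.09375, g(m) = -0.1387 (−); new bracket [4.09375, 4.125]
m = 4.109375, g(m) = 0.0083 (+); new bracket [4.09375, 4.109375]
m = 4.1015625, g(m) = -0.0653 (−); new bracket [4.1015625, 4.109375]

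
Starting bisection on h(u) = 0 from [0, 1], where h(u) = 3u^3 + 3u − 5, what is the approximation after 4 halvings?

0.9375

u = 0.5 gives h = -3.125, negative; keep [0.5, 1]
u = 0.75 gives h = -1.484375, negative; keep [0.75, 1]
u = 0.875 gives h = -0.365234, negative; keep [0.875, 1]
u = 0.9375 gives h = 0.2844, positive; keep [0.875, 0.9375]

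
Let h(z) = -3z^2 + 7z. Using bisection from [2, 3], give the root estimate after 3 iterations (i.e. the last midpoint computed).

2.375

midpoint 2.5: h = -1.25 < 0 → [2, 2.5]
midpoint 2.25: h = 0.5625 > 0 → [2.25, 2.5]
midpoint 2.375: h = -0.296875 < 0 → [2.25, 2.375]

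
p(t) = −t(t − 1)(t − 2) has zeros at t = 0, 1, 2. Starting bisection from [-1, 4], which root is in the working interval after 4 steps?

2

p(1.5) = 0.375 > 0, so the root lies in [1.5, 4]
p(2.75) = -3.609375 < 0, so the root lies in [1.5, 2.75]
p(2.125) = -0.298828 < 0, so the root lies in [1.5, 2.125]
p(1.8125) = 0.2761 > 0, so the root lies in [1.8125, 2.125]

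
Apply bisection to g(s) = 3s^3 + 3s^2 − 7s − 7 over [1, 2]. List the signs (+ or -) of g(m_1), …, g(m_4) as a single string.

-+++

g(1.5) = -0.625 < 0, so the root lies in [1.5, 2]
g(1.75) = 6.015625 > 0, so the root lies in [1.5, 1.75]
g(1.625) = 2.419922 > 0, so the root lies in [1.5, 1.625]
g(1.5625) = 0.8308 > 0, so the root lies in [1.5, 1.5625]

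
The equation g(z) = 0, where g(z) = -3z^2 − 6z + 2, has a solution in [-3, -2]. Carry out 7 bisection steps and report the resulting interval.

[-2.296875, -2.2890625]

midpoint -2.5: g = -1.75 < 0 → [-2.5, -2]
midpoint -2.25: g = 0.3125 > 0 → [-2.5, -2.25]
midpoint -2.375: g = -0.671875 < 0 → [-2.375, -2.25]
midpoint -2.3125: g = -0.168 < 0 → [-2.3125, -2.25]
midpoint -2.28125: g = 0.0752 > 0 → [-2.3125, -2.28125]
midpoint -2.296875: g = -0.0457 < 0 → [-2.296875, -2.28125]
midpoint -2.2890625: g = 0.015 > 0 → [-2.296875, -2.2890625]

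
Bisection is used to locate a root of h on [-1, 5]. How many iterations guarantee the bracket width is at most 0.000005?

Width after n steps is 6/2^n. Need 2^n ≥ 6/0.000005 = 1200000.
2^20 = 1048576 < 1200000 ≤ 2^21 = 2097152, so n = 21.

21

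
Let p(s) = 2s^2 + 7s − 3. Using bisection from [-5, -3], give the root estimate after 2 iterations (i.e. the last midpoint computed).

-3.5

m = -4, p(m) = 1 (+); new bracket [-4, -3]
m = -3.5, p(m) = -3 (−); new bracket [-4, -3.5]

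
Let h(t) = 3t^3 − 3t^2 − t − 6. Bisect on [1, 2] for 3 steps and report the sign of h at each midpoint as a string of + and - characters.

t = 1.5 gives h = -4.125, negative; keep [1.5, 2]
t = 1.75 gives h = -0.859375, negative; keep [1.75, 2]
t = 1.875 gives h = 1.353516, positive; keep [1.75, 1.875]

--+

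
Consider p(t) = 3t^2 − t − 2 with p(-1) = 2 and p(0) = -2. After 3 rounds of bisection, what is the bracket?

[-0.75, -0.625]

t = -0.5 gives p = -0.75, negative; keep [-1, -0.5]
t = -0.75 gives p = 0.4375, positive; keep [-0.75, -0.5]
t = -0.625 gives p = -0.203125, negative; keep [-0.75, -0.625]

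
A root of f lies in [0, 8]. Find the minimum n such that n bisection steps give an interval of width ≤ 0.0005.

14

Width after n steps is 8/2^n. Need 2^n ≥ 8/0.0005 = 16000.
2^13 = 8192 < 16000 ≤ 2^14 = 16384, so n = 14.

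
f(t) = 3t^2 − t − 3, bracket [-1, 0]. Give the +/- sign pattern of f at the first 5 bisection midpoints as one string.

midpoint -0.5: f = -1.75 < 0 → [-1, -0.5]
midpoint -0.75: f = -0.5625 < 0 → [-1, -0.75]
midpoint -0.875: f = 0.171875 > 0 → [-0.875, -0.75]
midpoint -0.8125: f = -0.207 < 0 → [-0.875, -0.8125]
midpoint -0.84375: f = -0.0205 < 0 → [-0.875, -0.84375]

--+--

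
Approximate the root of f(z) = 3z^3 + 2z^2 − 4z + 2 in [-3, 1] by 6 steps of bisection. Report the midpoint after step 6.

m = -1, f(m) = 5 (+); new bracket [-3, -1]
m = -2, f(m) = -6 (−); new bracket [-2, -1]
m = -1.5, f(m) = 2.375 (+); new bracket [-2, -1.5]
m = -1.75, f(m) = -0.9531 (−); new bracket [-1.75, -1.5]
m = -1.625, f(m) = 0.9082 (+); new bracket [-1.75, -1.625]
m = -1.6875, f(m) = 0.0291 (+); new bracket [-1.75, -1.6875]

-1.6875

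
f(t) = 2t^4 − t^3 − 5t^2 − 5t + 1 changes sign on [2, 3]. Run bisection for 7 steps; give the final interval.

[2.1484375, 2.15625]

m = 2.5, f(m) = 19.75 (+); new bracket [2, 2.5]
m = 2.25, f(m) = 4.304688 (+); new bracket [2, 2.25]
m = 2.125, f(m) = -1.01709 (−); new bracket [2.125, 2.25]
m = 2.1875, f(m) = 1.4646 (+); new bracket [2.125, 2.1875]
m = 2.15625, f(m) = 0.1805 (+); new bracket [2.125, 2.15625]
m = 2.140625, f(m) = -0.4289 (−); new bracket [2.140625, 2.15625]
m = 2.1484375, f(m) = -0.1269 (−); new bracket [2.1484375, 2.15625]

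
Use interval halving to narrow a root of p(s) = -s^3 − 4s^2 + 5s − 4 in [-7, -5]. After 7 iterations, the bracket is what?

[-5.140625, -5.125]

p(-6) = 38 > 0, so the root lies in [-6, -5]
p(-5.5) = 13.875 > 0, so the root lies in [-5.5, -5]
p(-5.25) = 4.203125 > 0, so the root lies in [-5.25, -5]
p(-5.125) = -0.0762 < 0, so the root lies in [-5.25, -5.125]
p(-5.1875) = 2.0183 > 0, so the root lies in [-5.1875, -5.125]
p(-5.15625) = 0.9599 > 0, so the root lies in [-5.15625, -5.125]
p(-5.140625) = 0.4391 > 0, so the root lies in [-5.140625, -5.125]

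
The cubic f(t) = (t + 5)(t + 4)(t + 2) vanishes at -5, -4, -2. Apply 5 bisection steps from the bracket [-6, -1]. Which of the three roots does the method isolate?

-2

f(-3.5) = -1.125 < 0, so the root lies in [-3.5, -1]
f(-2.25) = -1.203125 < 0, so the root lies in [-2.25, -1]
f(-1.625) = 3.005859 > 0, so the root lies in [-2.25, -1.625]
f(-1.9375) = 0.3948 > 0, so the root lies in [-2.25, -1.9375]
f(-2.09375) = -0.5194 < 0, so the root lies in [-2.09375, -1.9375]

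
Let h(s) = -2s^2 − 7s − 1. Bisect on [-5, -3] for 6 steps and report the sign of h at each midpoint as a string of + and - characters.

s = -4 gives h = -5, negative; keep [-4, -3]
s = -3.5 gives h = -1, negative; keep [-3.5, -3]
s = -3.25 gives h = 0.625, positive; keep [-3.5, -3.25]
s = -3.375 gives h = -0.1562, negative; keep [-3.375, -3.25]
s = -3.3125 gives h = 0.2422, positive; keep [-3.375, -3.3125]
s = -3.34375 gives h = 0.0449, positive; keep [-3.375, -3.34375]

--+-++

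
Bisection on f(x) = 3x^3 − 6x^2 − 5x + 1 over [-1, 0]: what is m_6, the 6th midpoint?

-0.765625

m = -0.5, f(m) = 1.625 (+); new bracket [-1, -0.5]
m = -0.75, f(m) = 0.109375 (+); new bracket [-1, -0.75]
m = -0.875, f(m) = -1.228516 (−); new bracket [-0.875, -0.75]
m = -0.8125, f(m) = -0.5076 (−); new bracket [-0.8125, -0.75]
m = -0.78125, f(m) = -0.1864 (−); new bracket [-0.78125, -0.75]
m = -0.765625, f(m) = -0.0354 (−); new bracket [-0.765625, -0.75]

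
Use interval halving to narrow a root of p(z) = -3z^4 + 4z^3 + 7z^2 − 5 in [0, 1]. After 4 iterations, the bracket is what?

m = 0.5, p(m) = -2.9375 (−); new bracket [0.5, 1]
m = 0.75, p(m) = -0.324219 (−); new bracket [0.75, 1]
m = 0.875, p(m) = 1.280518 (+); new bracket [0.75, 0.875]
m = 0.8125, p(m) = 0.4592 (+); new bracket [0.75, 0.8125]

[0.75, 0.8125]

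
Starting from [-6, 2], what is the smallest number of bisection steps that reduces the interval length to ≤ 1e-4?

Width after n steps is 8/2^n. Need 2^n ≥ 8/1e-4 = 80000.
2^16 = 65536 < 80000 ≤ 2^17 = 131072, so n = 17.

17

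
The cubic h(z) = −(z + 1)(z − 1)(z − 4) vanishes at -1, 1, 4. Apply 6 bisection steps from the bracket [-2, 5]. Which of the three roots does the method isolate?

4

z = 1.5 gives h = 3.125, positive; keep [1.5, 5]
z = 3.25 gives h = 7.171875, positive; keep [3.25, 5]
z = 4.125 gives h = -2.001953, negative; keep [3.25, 4.125]
z = 3.6875 gives h = 3.9368, positive; keep [3.6875, 4.125]
z = 3.90625 gives h = 1.3368, positive; keep [3.90625, 4.125]
z = 4.015625 gives h = -0.2363, negative; keep [3.90625, 4.015625]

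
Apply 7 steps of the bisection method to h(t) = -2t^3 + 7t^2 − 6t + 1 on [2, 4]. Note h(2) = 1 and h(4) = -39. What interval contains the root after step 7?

[2.265625, 2.28125]

midpoint 3: h = -8 < 0 → [2, 3]
midpoint 2.5: h = -1.5 < 0 → [2, 2.5]
midpoint 2.25: h = 0.15625 > 0 → [2.25, 2.5]
midpoint 2.375: h = -0.5586 < 0 → [2.25, 2.375]
midpoint 2.3125: h = -0.1743 < 0 → [2.25, 2.3125]
midpoint 2.28125: h = -0.0025 < 0 → [2.25, 2.28125]
midpoint 2.265625: h = 0.0785 > 0 → [2.265625, 2.28125]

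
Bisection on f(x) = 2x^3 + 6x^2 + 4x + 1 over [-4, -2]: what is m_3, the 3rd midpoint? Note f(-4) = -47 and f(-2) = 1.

m = -3, f(m) = -11 (−); new bracket [-3, -2]
m = -2.5, f(m) = -2.75 (−); new bracket [-2.5, -2]
m = -2.25, f(m) = -0.40625 (−); new bracket [-2.25, -2]

-2.25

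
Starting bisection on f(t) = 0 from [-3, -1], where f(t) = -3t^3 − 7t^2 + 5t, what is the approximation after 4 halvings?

m = -2, f(m) = -14 (−); new bracket [-3, -2]
m = -2.5, f(m) = -9.375 (−); new bracket [-3, -2.5]
m = -2.75, f(m) = -4.296875 (−); new bracket [-3, -2.75]
m = -2.875, f(m) = -0.9434 (−); new bracket [-3, -2.875]

-2.875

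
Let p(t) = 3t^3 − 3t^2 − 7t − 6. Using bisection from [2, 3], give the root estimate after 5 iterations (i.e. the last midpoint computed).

midpoint 2.5: p = 4.625 > 0 → [2, 2.5]
midpoint 2.25: p = -2.765625 < 0 → [2.25, 2.5]
midpoint 2.375: p = 0.642578 > 0 → [2.25, 2.375]
midpoint 2.3125: p = -1.1311 < 0 → [2.3125, 2.375]
midpoint 2.34375: p = -0.2619 < 0 → [2.34375, 2.375]

2.34375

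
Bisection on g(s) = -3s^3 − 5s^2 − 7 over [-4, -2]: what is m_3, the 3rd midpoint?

-2.25

s = -3 gives g = 29, positive; keep [-3, -2]
s = -2.5 gives g = 8.625, positive; keep [-2.5, -2]
s = -2.25 gives g = 1.859375, positive; keep [-2.25, -2]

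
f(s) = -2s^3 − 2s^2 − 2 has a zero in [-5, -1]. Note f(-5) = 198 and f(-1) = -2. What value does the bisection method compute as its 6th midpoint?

midpoint -3: f = 34 > 0 → [-3, -1]
midpoint -2: f = 6 > 0 → [-2, -1]
midpoint -1.5: f = 0.25 > 0 → [-1.5, -1]
midpoint -1.25: f = -1.2188 < 0 → [-1.5, -1.25]
midpoint -1.375: f = -0.582 < 0 → [-1.5, -1.375]
midpoint -1.4375: f = -0.1919 < 0 → [-1.5, -1.4375]

-1.4375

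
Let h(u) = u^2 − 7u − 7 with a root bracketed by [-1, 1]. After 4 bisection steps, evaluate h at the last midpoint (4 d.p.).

m = 0, h(m) = -7 (−); new bracket [-1, 0]
m = -0.5, h(m) = -3.25 (−); new bracket [-1, -0.5]
m = -0.75, h(m) = -1.1875 (−); new bracket [-1, -0.75]
m = -0.875, h(m) = -0.1094 (−); new bracket [-1, -0.875]

-0.1094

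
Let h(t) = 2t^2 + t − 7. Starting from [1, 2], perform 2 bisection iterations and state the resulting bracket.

midpoint 1.5: h = -1 < 0 → [1.5, 2]
midpoint 1.75: h = 0.875 > 0 → [1.5, 1.75]

[1.5, 1.75]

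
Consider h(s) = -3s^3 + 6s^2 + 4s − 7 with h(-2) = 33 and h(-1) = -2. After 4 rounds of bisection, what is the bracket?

m = -1.5, h(m) = 10.625 (+); new bracket [-1.5, -1]
m = -1.25, h(m) = 3.234375 (+); new bracket [-1.25, -1]
m = -1.125, h(m) = 0.365234 (+); new bracket [-1.125, -1]
m = -1.0625, h(m) = -0.8782 (−); new bracket [-1.125, -1.0625]

[-1.125, -1.0625]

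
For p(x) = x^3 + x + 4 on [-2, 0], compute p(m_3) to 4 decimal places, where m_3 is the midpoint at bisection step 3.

x = -1 gives p = 2, positive; keep [-2, -1]
x = -1.5 gives p = -0.875, negative; keep [-1.5, -1]
x = -1.25 gives p = 0.796875, positive; keep [-1.5, -1.25]

0.7969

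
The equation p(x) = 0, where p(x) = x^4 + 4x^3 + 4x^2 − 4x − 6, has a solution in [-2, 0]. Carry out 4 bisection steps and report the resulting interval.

[-1.375, -1.25]

p(-1) = -1 < 0, so the root lies in [-2, -1]
p(-1.5) = 0.5625 > 0, so the root lies in [-1.5, -1]
p(-1.25) = -0.121094 < 0, so the root lies in [-1.5, -1.25]
p(-1.375) = 0.2385 > 0, so the root lies in [-1.375, -1.25]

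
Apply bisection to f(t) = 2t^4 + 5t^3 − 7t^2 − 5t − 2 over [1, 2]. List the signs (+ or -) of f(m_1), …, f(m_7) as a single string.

t = 1.5 gives f = 1.75, positive; keep [1, 1.5]
t = 1.25 gives f = -4.539062, negative; keep [1.25, 1.5]
t = 1.375 gives f = -1.962402, negative; keep [1.375, 1.5]
t = 1.4375 gives f = -0.26, negative; keep [1.4375, 1.5]
t = 1.46875 gives f = 0.705, positive; keep [1.4375, 1.46875]
t = 1.453125 gives f = 0.2127, positive; keep [1.4375, 1.453125]
t = 1.4453125 gives f = -0.026, negative; keep [1.4453125, 1.453125]

+---++-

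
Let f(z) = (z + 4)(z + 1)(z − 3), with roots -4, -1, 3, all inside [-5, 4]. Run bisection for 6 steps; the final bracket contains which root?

3

m = -0.5, f(m) = -6.125 (−); new bracket [-0.5, 4]
m = 1.75, f(m) = -19.765625 (−); new bracket [1.75, 4]
m = 2.875, f(m) = -3.330078 (−); new bracket [2.875, 4]
m = 3.4375, f(m) = 14.4392 (+); new bracket [2.875, 3.4375]
m = 3.15625, f(m) = 4.6474 (+); new bracket [2.875, 3.15625]
m = 3.015625, f(m) = 0.4402 (+); new bracket [2.875, 3.015625]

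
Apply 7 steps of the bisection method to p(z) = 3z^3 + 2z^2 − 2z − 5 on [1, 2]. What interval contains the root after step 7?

p(1.5) = 6.625 > 0, so the root lies in [1, 1.5]
p(1.25) = 1.484375 > 0, so the root lies in [1, 1.25]
p(1.125) = -0.447266 < 0, so the root lies in [1.125, 1.25]
p(1.1875) = 0.469 > 0, so the root lies in [1.125, 1.1875]
p(1.15625) = -0.0013 < 0, so the root lies in [1.15625, 1.1875]
p(1.171875) = 0.2308 > 0, so the root lies in [1.15625, 1.171875]
p(1.1640625) = 0.114 > 0, so the root lies in [1.15625, 1.1640625]

[1.15625, 1.1640625]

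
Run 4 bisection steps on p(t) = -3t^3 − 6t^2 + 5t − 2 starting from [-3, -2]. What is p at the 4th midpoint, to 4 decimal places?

-0.5408

midpoint -2.5: p = -5.125 < 0 → [-3, -2.5]
midpoint -2.75: p = 1.265625 > 0 → [-2.75, -2.5]
midpoint -2.625: p = -2.205078 < 0 → [-2.75, -2.625]
midpoint -2.6875: p = -0.5408 < 0 → [-2.75, -2.6875]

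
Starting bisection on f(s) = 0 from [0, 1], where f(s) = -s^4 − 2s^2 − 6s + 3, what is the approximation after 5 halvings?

0.40625

midpoint 0.5: f = -0.5625 < 0 → [0, 0.5]
midpoint 0.25: f = 1.371094 > 0 → [0.25, 0.5]
midpoint 0.375: f = 0.448975 > 0 → [0.375, 0.5]
midpoint 0.4375: f = -0.0444 < 0 → [0.375, 0.4375]
midpoint 0.40625: f = 0.2052 > 0 → [0.40625, 0.4375]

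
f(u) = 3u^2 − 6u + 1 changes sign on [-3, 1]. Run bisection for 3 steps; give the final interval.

[0, 0.5]

m = -1, f(m) = 10 (+); new bracket [-1, 1]
m = 0, f(m) = 1 (+); new bracket [0, 1]
m = 0.5, f(m) = -1.25 (−); new bracket [0, 0.5]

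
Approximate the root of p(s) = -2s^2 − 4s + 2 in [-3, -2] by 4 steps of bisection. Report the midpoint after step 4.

-2.4375

midpoint -2.5: p = -0.5 < 0 → [-2.5, -2]
midpoint -2.25: p = 0.875 > 0 → [-2.5, -2.25]
midpoint -2.375: p = 0.21875 > 0 → [-2.5, -2.375]
midpoint -2.4375: p = -0.1328 < 0 → [-2.4375, -2.375]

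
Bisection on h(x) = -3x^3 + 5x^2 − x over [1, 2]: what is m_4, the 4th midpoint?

1.4375

m = 1.5, h(m) = -0.375 (−); new bracket [1, 1.5]
m = 1.25, h(m) = 0.703125 (+); new bracket [1.25, 1.5]
m = 1.375, h(m) = 0.279297 (+); new bracket [1.375, 1.5]
m = 1.4375, h(m) = -0.0168 (−); new bracket [1.375, 1.4375]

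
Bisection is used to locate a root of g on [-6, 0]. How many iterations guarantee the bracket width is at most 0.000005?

21

Width after n steps is 6/2^n. Need 2^n ≥ 6/0.000005 = 1200000.
2^20 = 1048576 < 1200000 ≤ 2^21 = 2097152, so n = 21.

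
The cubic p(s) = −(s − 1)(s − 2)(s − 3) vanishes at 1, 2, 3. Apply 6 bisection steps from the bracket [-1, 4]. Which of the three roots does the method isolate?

1

s = 1.5 gives p = -0.375, negative; keep [-1, 1.5]
s = 0.25 gives p = 3.609375, positive; keep [0.25, 1.5]
s = 0.875 gives p = 0.298828, positive; keep [0.875, 1.5]
s = 1.1875 gives p = -0.2761, negative; keep [0.875, 1.1875]
s = 1.03125 gives p = -0.0596, negative; keep [0.875, 1.03125]
s = 0.953125 gives p = 0.1004, positive; keep [0.953125, 1.03125]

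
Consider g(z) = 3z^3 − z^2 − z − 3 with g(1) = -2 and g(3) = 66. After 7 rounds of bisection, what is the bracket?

g(2) = 15 > 0, so the root lies in [1, 2]
g(1.5) = 3.375 > 0, so the root lies in [1, 1.5]
g(1.25) = 0.046875 > 0, so the root lies in [1, 1.25]
g(1.125) = -1.1191 < 0, so the root lies in [1.125, 1.25]
g(1.1875) = -0.574 < 0, so the root lies in [1.1875, 1.25]
g(1.21875) = -0.2733 < 0, so the root lies in [1.21875, 1.25]
g(1.234375) = -0.1157 < 0, so the root lies in [1.234375, 1.25]

[1.234375, 1.25]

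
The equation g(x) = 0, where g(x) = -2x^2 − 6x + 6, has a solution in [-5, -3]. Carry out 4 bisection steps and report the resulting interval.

[-3.875, -3.75]

midpoint -4: g = -2 < 0 → [-4, -3]
midpoint -3.5: g = 2.5 > 0 → [-4, -3.5]
midpoint -3.75: g = 0.375 > 0 → [-4, -3.75]
midpoint -3.875: g = -0.7812 < 0 → [-3.875, -3.75]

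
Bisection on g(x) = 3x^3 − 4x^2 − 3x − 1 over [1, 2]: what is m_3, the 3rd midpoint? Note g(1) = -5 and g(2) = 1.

x = 1.5 gives g = -4.375, negative; keep [1.5, 2]
x = 1.75 gives g = -2.421875, negative; keep [1.75, 2]
x = 1.875 gives g = -0.912109, negative; keep [1.875, 2]

1.875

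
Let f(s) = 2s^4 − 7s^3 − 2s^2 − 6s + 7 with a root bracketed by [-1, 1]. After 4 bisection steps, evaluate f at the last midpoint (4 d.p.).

f(0) = 7 > 0, so the root lies in [0, 1]
f(0.5) = 2.75 > 0, so the root lies in [0.5, 1]
f(0.75) = -0.945312 < 0, so the root lies in [0.5, 0.75]
f(0.625) = 1.0649 > 0, so the root lies in [0.625, 0.75]

1.0649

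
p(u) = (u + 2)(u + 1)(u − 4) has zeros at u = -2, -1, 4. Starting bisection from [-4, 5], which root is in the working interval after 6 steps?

4

midpoint 0.5: p = -13.125 < 0 → [0.5, 5]
midpoint 2.75: p = -22.265625 < 0 → [2.75, 5]
midpoint 3.875: p = -3.580078 < 0 → [3.875, 5]
midpoint 4.4375: p = 15.3142 > 0 → [3.875, 4.4375]
midpoint 4.15625: p = 4.9599 > 0 → [3.875, 4.15625]
midpoint 4.015625: p = 0.4714 > 0 → [3.875, 4.015625]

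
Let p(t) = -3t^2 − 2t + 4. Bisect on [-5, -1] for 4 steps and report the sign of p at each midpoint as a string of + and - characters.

t = -3 gives p = -17, negative; keep [-3, -1]
t = -2 gives p = -4, negative; keep [-2, -1]
t = -1.5 gives p = 0.25, positive; keep [-2, -1.5]
t = -1.75 gives p = -1.6875, negative; keep [-1.75, -1.5]

--+-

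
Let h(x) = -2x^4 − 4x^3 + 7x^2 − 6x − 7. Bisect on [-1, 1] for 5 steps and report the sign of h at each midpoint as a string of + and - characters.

h(0) = -7 < 0, so the root lies in [-1, 0]
h(-0.5) = -1.875 < 0, so the root lies in [-1, -0.5]
h(-0.75) = 2.492188 > 0, so the root lies in [-0.75, -0.5]
h(-0.625) = 0.1558 > 0, so the root lies in [-0.625, -0.5]
h(-0.5625) = -0.8985 < 0, so the root lies in [-0.625, -0.5625]

--++-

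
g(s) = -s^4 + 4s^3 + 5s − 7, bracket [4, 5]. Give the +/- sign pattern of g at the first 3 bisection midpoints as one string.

--+

m = 4.5, g(m) = -30.0625 (−); new bracket [4, 4.5]
m = 4.25, g(m) = -4.941406 (−); new bracket [4, 4.25]
m = 4.125, g(m) = 4.851318 (+); new bracket [4.125, 4.25]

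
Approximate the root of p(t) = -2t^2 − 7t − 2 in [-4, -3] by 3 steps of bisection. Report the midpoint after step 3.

m = -3.5, p(m) = -2 (−); new bracket [-3.5, -3]
m = -3.25, p(m) = -0.375 (−); new bracket [-3.25, -3]
m = -3.125, p(m) = 0.34375 (+); new bracket [-3.25, -3.125]

-3.125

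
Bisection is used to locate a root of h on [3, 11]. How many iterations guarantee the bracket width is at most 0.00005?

Width after n steps is 8/2^n. Need 2^n ≥ 8/0.00005 = 160000.
2^17 = 131072 < 160000 ≤ 2^18 = 262144, so n = 18.

18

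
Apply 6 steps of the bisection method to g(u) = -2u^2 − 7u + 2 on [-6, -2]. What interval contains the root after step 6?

[-3.8125, -3.75]

midpoint -4: g = -2 < 0 → [-4, -2]
midpoint -3: g = 5 > 0 → [-4, -3]
midpoint -3.5: g = 2 > 0 → [-4, -3.5]
midpoint -3.75: g = 0.125 > 0 → [-4, -3.75]
midpoint -3.875: g = -0.9062 < 0 → [-3.875, -3.75]
midpoint -3.8125: g = -0.3828 < 0 → [-3.8125, -3.75]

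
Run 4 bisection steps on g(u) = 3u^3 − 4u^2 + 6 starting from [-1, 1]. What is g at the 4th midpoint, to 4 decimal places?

0.9277

m = 0, g(m) = 6 (+); new bracket [-1, 0]
m = -0.5, g(m) = 4.625 (+); new bracket [-1, -0.5]
m = -0.75, g(m) = 2.484375 (+); new bracket [-1, -0.75]
m = -0.875, g(m) = 0.9277 (+); new bracket [-1, -0.875]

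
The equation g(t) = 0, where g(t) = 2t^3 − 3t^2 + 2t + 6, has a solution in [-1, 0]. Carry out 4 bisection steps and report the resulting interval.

[-0.9375, -0.875]

m = -0.5, g(m) = 4 (+); new bracket [-1, -0.5]
m = -0.75, g(m) = 1.96875 (+); new bracket [-1, -0.75]
m = -0.875, g(m) = 0.613281 (+); new bracket [-1, -0.875]
m = -0.9375, g(m) = -0.1597 (−); new bracket [-0.9375, -0.875]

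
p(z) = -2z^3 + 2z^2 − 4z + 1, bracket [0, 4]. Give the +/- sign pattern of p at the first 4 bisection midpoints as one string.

---+

p(2) = -15 < 0, so the root lies in [0, 2]
p(1) = -3 < 0, so the root lies in [0, 1]
p(0.5) = -0.75 < 0, so the root lies in [0, 0.5]
p(0.25) = 0.0938 > 0, so the root lies in [0.25, 0.5]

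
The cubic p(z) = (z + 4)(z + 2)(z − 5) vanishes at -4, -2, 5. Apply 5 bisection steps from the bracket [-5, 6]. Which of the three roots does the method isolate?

5

z = 0.5 gives p = -50.625, negative; keep [0.5, 6]
z = 3.25 gives p = -66.609375, negative; keep [3.25, 6]
z = 4.625 gives p = -21.427734, negative; keep [4.625, 6]
z = 5.3125 gives p = 21.2805, positive; keep [4.625, 5.3125]
z = 4.96875 gives p = -1.9532, negative; keep [4.96875, 5.3125]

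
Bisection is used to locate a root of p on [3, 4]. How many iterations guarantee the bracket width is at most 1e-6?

20

Width after n steps is 1/2^n. Need 2^n ≥ 1/1e-6 = 1000000.
2^19 = 524288 < 1000000 ≤ 2^20 = 1048576, so n = 20.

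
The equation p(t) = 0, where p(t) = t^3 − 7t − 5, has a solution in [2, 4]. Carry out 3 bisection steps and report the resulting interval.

[2.75, 3]

t = 3 gives p = 1, positive; keep [2, 3]
t = 2.5 gives p = -6.875, negative; keep [2.5, 3]
t = 2.75 gives p = -3.453125, negative; keep [2.75, 3]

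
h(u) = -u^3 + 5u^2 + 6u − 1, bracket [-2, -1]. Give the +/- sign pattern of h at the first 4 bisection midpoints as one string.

+++-

midpoint -1.5: h = 4.625 > 0 → [-1.5, -1]
midpoint -1.25: h = 1.265625 > 0 → [-1.25, -1]
midpoint -1.125: h = 0.001953 > 0 → [-1.125, -1]
midpoint -1.0625: h = -0.531 < 0 → [-1.125, -1.0625]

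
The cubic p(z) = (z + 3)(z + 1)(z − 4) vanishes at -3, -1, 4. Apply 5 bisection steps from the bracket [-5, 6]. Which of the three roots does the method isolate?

midpoint 0.5: p = -18.375 < 0 → [0.5, 6]
midpoint 3.25: p = -19.921875 < 0 → [3.25, 6]
midpoint 4.625: p = 26.806641 > 0 → [3.25, 4.625]
midpoint 3.9375: p = -2.1409 < 0 → [3.9375, 4.625]
midpoint 4.28125: p = 10.8152 > 0 → [3.9375, 4.28125]

4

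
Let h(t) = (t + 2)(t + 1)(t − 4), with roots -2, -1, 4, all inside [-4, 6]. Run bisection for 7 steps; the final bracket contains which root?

midpoint 1: h = -18 < 0 → [1, 6]
midpoint 3.5: h = -12.375 < 0 → [3.5, 6]
midpoint 4.75: h = 29.109375 > 0 → [3.5, 4.75]
midpoint 4.125: h = 3.9238 > 0 → [3.5, 4.125]
midpoint 3.8125: h = -5.2449 < 0 → [3.8125, 4.125]
midpoint 3.96875: h = -0.9268 < 0 → [3.96875, 4.125]
midpoint 4.046875: h = 1.4305 > 0 → [3.96875, 4.046875]

4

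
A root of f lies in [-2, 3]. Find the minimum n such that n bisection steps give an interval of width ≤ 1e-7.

Width after n steps is 5/2^n. Need 2^n ≥ 5/1e-7 = 50000000.
2^25 = 33554432 < 50000000 ≤ 2^26 = 67108864, so n = 26.

26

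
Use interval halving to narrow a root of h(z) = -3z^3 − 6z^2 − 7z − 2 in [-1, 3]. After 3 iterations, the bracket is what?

m = 1, h(m) = -18 (−); new bracket [-1, 1]
m = 0, h(m) = -2 (−); new bracket [-1, 0]
m = -0.5, h(m) = 0.375 (+); new bracket [-0.5, 0]

[-0.5, 0]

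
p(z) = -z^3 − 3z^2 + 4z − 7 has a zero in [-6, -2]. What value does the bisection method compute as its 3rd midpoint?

m = -4, p(m) = -7 (−); new bracket [-6, -4]
m = -5, p(m) = 23 (+); new bracket [-5, -4]
m = -4.5, p(m) = 5.375 (+); new bracket [-4.5, -4]

-4.5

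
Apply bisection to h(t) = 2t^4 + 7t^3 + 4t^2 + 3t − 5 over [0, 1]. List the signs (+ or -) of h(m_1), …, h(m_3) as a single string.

-++

h(0.5) = -1.5 < 0, so the root lies in [0.5, 1]
h(0.75) = 3.085938 > 0, so the root lies in [0.5, 0.75]
h(0.625) = 0.45166 > 0, so the root lies in [0.5, 0.625]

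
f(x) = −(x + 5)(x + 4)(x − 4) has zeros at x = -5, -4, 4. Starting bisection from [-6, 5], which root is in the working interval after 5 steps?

4

midpoint -0.5: f = 70.875 > 0 → [-0.5, 5]
midpoint 2.25: f = 79.296875 > 0 → [2.25, 5]
midpoint 3.625: f = 24.662109 > 0 → [3.625, 5]
midpoint 4.3125: f = -24.1907 < 0 → [3.625, 4.3125]
midpoint 3.96875: f = 2.2334 > 0 → [3.96875, 4.3125]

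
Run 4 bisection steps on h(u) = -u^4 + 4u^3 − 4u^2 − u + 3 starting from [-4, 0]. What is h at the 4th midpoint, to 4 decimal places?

-0.5039

h(-2) = -59 < 0, so the root lies in [-2, 0]
h(-1) = -5 < 0, so the root lies in [-1, 0]
h(-0.5) = 1.9375 > 0, so the root lies in [-1, -0.5]
h(-0.75) = -0.5039 < 0, so the root lies in [-0.75, -0.5]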